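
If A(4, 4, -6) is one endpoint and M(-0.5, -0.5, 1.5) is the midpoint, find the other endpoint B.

B = 2M - A
  = (2·(-0.5) - 4, 2·(-0.5) - 4, 2·1.5 - (-6))
  = (-1 - 4, -1 - 4, 3 + 6)
  = (-5, -5, 9)

(-5, -5, 9)


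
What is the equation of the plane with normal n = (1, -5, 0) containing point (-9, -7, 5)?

The plane through P with normal n = (a, b, c) satisfies n·(r - P) = 0,
i.e. ax + by + cz = a·x₀ + b·y₀ + c·z₀.
d = 1·(-9) + (-5)·(-7) + 0·5
  = -9 + 35 + 0
  = 26
Equation: x - 5y = 26

x - 5y = 26


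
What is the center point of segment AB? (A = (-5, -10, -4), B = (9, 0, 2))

M = ((x₁+x₂)/2, (y₁+y₂)/2, (z₁+z₂)/2)
  = ((-5 + 9)/2, (-10 + 0)/2, (-4 + 2)/2)
  = (4/2, -10/2, -2/2)
  = (2, -5, -1)

(2, -5, -1)


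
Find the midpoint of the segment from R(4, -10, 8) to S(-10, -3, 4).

M = ((x₁+x₂)/2, (y₁+y₂)/2, (z₁+z₂)/2)
  = ((4 - 10)/2, (-10 - 3)/2, (8 + 4)/2)
  = (-6/2, -13/2, 12/2)
  = (-3, -6.5, 6)

(-3, -6.5, 6)


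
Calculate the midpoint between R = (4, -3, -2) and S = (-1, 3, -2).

M = ((x₁+x₂)/2, (y₁+y₂)/2, (z₁+z₂)/2)
  = ((4 - 1)/2, (-3 + 3)/2, (-2 - 2)/2)
  = (3/2, 0/2, -4/2)
  = (1.5, 0, -2)

(1.5, 0, -2)


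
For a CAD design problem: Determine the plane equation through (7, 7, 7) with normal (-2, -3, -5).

The plane through P with normal n = (a, b, c) satisfies n·(r - P) = 0,
i.e. ax + by + cz = a·x₀ + b·y₀ + c·z₀.
d = (-2)·7 + (-3)·7 + (-5)·7
  = -14 - 21 - 35
  = -70
Equation: -2x - 3y - 5z = -70

-2x - 3y - 5z = -70


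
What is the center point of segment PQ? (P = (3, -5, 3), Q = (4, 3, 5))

M = ((x₁+x₂)/2, (y₁+y₂)/2, (z₁+z₂)/2)
  = ((3 + 4)/2, (-5 + 3)/2, (3 + 5)/2)
  = (7/2, -2/2, 8/2)
  = (3.5, -1, 4)

(3.5, -1, 4)


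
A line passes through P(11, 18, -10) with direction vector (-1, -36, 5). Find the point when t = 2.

P(t) = P + t·d
  = (11 + (-1)·2, 18 + (-36)·2, -10 + 5·2)
  = (11 - 2, 18 - 72, -10 + 10)
  = (9, -54, 0)

(9, -54, 0)


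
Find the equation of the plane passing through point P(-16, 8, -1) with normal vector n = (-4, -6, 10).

The plane through P with normal n = (a, b, c) satisfies n·(r - P) = 0,
i.e. ax + by + cz = a·x₀ + b·y₀ + c·z₀.
d = (-4)·(-16) + (-6)·8 + 10·(-1)
  = 64 - 48 - 10
  = 6
Equation: -4x - 6y + 10z = 6

-4x - 6y + 10z = 6


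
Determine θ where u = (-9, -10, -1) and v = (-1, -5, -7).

u·v = (-9)·(-1) + (-10)·(-5) + (-1)·(-7) = 9 + 50 + 7 = 66
|u| = √((-9)² + (-10)² + (-1)²) = √182 ≈ 13.49
|v| = √((-1)² + (-5)² + (-7)²) = √75 ≈ 8.66
cos θ = (u·v)/(|u||v|) = 66/(13.49·8.66) ≈ 0.5649
θ = arccos(0.5649) ≈ 55.6°

55.6°


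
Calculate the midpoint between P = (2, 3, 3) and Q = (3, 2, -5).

M = ((x₁+x₂)/2, (y₁+y₂)/2, (z₁+z₂)/2)
  = ((2 + 3)/2, (3 + 2)/2, (3 - 5)/2)
  = (5/2, 5/2, -2/2)
  = (2.5, 2.5, -1)

(2.5, 2.5, -1)


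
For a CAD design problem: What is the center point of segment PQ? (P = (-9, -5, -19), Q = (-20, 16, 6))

M = ((x₁+x₂)/2, (y₁+y₂)/2, (z₁+z₂)/2)
  = ((-9 - 20)/2, (-5 + 16)/2, (-19 + 6)/2)
  = (-29/2, 11/2, -13/2)
  = (-14.5, 5.5, -6.5)

(-14.5, 5.5, -6.5)


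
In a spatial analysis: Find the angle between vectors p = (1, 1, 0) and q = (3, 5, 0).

p·q = 1·3 + 1·5 + 0·0 = 3 + 5 + 0 = 8
|p| = √(1² + 1² + 0²) = √2 ≈ 1.414
|q| = √(3² + 5² + 0²) = √34 ≈ 5.831
cos θ = (p·q)/(|p||q|) = 8/(1.414·5.831) ≈ 0.9701
θ = arccos(0.9701) ≈ 14.04°

14.04°


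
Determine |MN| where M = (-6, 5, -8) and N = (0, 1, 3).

d = √[(x₂-x₁)² + (y₂-y₁)² + (z₂-z₁)²]
  = √[6² + (-4)² + 11²]
  = √[36 + 16 + 121]
  = √173
  ≈ 13.15

13.15


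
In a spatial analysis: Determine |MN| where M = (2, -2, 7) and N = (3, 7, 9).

d = √[(x₂-x₁)² + (y₂-y₁)² + (z₂-z₁)²]
  = √[1² + 9² + 2²]
  = √[1 + 81 + 4]
  = √86
  ≈ 9.274

9.274


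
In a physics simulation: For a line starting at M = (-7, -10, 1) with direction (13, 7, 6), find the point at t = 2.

P(t) = M + t·d
  = (-7 + 13·2, -10 + 7·2, 1 + 6·2)
  = (-7 + 26, -10 + 14, 1 + 12)
  = (19, 4, 13)

(19, 4, 13)


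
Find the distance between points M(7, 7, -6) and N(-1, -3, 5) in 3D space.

d = √[(x₂-x₁)² + (y₂-y₁)² + (z₂-z₁)²]
  = √[(-8)² + (-10)² + 11²]
  = √[64 + 100 + 121]
  = √285
  ≈ 16.88

16.88


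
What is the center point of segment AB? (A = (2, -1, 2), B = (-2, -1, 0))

M = ((x₁+x₂)/2, (y₁+y₂)/2, (z₁+z₂)/2)
  = ((2 - 2)/2, (-1 - 1)/2, (2 + 0)/2)
  = (0/2, -2/2, 2/2)
  = (0, -1, 1)

(0, -1, 1)


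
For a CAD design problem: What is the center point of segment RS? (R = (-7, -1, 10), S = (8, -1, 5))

M = ((x₁+x₂)/2, (y₁+y₂)/2, (z₁+z₂)/2)
  = ((-7 + 8)/2, (-1 - 1)/2, (10 + 5)/2)
  = (1/2, -2/2, 15/2)
  = (0.5, -1, 7.5)

(0.5, -1, 7.5)


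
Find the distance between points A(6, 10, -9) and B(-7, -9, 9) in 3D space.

d = √[(x₂-x₁)² + (y₂-y₁)² + (z₂-z₁)²]
  = √[(-13)² + (-19)² + 18²]
  = √[169 + 361 + 324]
  = √854
  ≈ 29.22

29.22


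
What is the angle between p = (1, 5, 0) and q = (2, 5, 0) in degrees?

p·q = 1·2 + 5·5 + 0·0 = 2 + 25 + 0 = 27
|p| = √(1² + 5² + 0²) = √26 ≈ 5.099
|q| = √(2² + 5² + 0²) = √29 ≈ 5.385
cos θ = (p·q)/(|p||q|) = 27/(5.099·5.385) ≈ 0.9833
θ = arccos(0.9833) ≈ 10.49°

10.49°


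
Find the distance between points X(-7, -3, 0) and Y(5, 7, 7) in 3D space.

d = √[(x₂-x₁)² + (y₂-y₁)² + (z₂-z₁)²]
  = √[12² + 10² + 7²]
  = √[144 + 100 + 49]
  = √293
  ≈ 17.12

17.12


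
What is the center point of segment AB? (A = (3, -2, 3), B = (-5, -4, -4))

M = ((x₁+x₂)/2, (y₁+y₂)/2, (z₁+z₂)/2)
  = ((3 - 5)/2, (-2 - 4)/2, (3 - 4)/2)
  = (-2/2, -6/2, -1/2)
  = (-1, -3, -0.5)

(-1, -3, -0.5)


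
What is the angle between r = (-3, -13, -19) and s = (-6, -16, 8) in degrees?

r·s = (-3)·(-6) + (-13)·(-16) + (-19)·8 = 18 + 208 - 152 = 74
|r| = √((-3)² + (-13)² + (-19)²) = √539 ≈ 23.22
|s| = √((-6)² + (-16)² + 8²) = √356 ≈ 18.87
cos θ = (r·s)/(|r||s|) = 74/(23.22·18.87) ≈ 0.1689
θ = arccos(0.1689) ≈ 80.27°

80.27°


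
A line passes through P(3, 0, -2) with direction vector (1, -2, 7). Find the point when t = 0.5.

P(t) = P + t·d
  = (3 + 1·0.5, 0 + (-2)·0.5, -2 + 7·0.5)
  = (3 + 0.5, 0 - 1, -2 + 3.5)
  = (3.5, -1, 1.5)

(3.5, -1, 1.5)


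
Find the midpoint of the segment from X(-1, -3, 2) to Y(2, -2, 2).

M = ((x₁+x₂)/2, (y₁+y₂)/2, (z₁+z₂)/2)
  = ((-1 + 2)/2, (-3 - 2)/2, (2 + 2)/2)
  = (1/2, -5/2, 4/2)
  = (0.5, -2.5, 2)

(0.5, -2.5, 2)


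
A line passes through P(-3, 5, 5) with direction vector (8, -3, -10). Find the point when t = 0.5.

P(t) = P + t·d
  = (-3 + 8·0.5, 5 + (-3)·0.5, 5 + (-10)·0.5)
  = (-3 + 4, 5 - 1.5, 5 - 5)
  = (1, 3.5, 0)

(1, 3.5, 0)


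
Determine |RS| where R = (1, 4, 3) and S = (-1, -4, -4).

d = √[(x₂-x₁)² + (y₂-y₁)² + (z₂-z₁)²]
  = √[(-2)² + (-8)² + (-7)²]
  = √[4 + 64 + 49]
  = √117
  ≈ 10.82

10.82


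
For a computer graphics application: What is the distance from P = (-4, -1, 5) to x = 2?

distance = |a·x₀ + b·y₀ + c·z₀ - d| / √(a² + b² + c²)
  = |1·(-4) + 0·(-1) + 0·5 - 2| / √(1² + 0² + 0²)
  = |-4 + 0 + 0 - 2| / √(1 + 0 + 0)
  = |-6| / √1
  = 6 / 1
  ≈ 6

6


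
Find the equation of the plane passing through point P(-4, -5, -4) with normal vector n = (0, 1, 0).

The plane through P with normal n = (a, b, c) satisfies n·(r - P) = 0,
i.e. ax + by + cz = a·x₀ + b·y₀ + c·z₀.
d = 0·(-4) + 1·(-5) + 0·(-4)
  = 0 - 5 + 0
  = -5
Equation: y = -5

y = -5


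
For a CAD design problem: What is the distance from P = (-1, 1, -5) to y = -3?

distance = |a·x₀ + b·y₀ + c·z₀ - d| / √(a² + b² + c²)
  = |0·(-1) + 1·1 + 0·(-5) - (-3)| / √(0² + 1² + 0²)
  = |0 + 1 + 0 + 3| / √(0 + 1 + 0)
  = |4| / √1
  = 4 / 1
  ≈ 4

4


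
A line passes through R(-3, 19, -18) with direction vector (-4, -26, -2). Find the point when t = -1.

P(t) = R + t·d
  = (-3 + (-4)·(-1), 19 + (-26)·(-1), -18 + (-2)·(-1))
  = (-3 + 4, 19 + 26, -18 + 2)
  = (1, 45, -16)

(1, 45, -16)


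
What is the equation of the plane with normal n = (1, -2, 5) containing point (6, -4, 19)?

The plane through P with normal n = (a, b, c) satisfies n·(r - P) = 0,
i.e. ax + by + cz = a·x₀ + b·y₀ + c·z₀.
d = 1·6 + (-2)·(-4) + 5·19
  = 6 + 8 + 95
  = 109
Equation: x - 2y + 5z = 109

x - 2y + 5z = 109


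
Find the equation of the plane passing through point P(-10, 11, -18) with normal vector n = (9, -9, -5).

The plane through P with normal n = (a, b, c) satisfies n·(r - P) = 0,
i.e. ax + by + cz = a·x₀ + b·y₀ + c·z₀.
d = 9·(-10) + (-9)·11 + (-5)·(-18)
  = -90 - 99 + 90
  = -99
Equation: 9x - 9y - 5z = -99

9x - 9y - 5z = -99


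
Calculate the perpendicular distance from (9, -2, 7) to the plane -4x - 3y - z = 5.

distance = |a·x₀ + b·y₀ + c·z₀ - d| / √(a² + b² + c²)
  = |(-4)·9 + (-3)·(-2) + (-1)·7 - 5| / √((-4)² + (-3)² + (-1)²)
  = |-36 + 6 - 7 - 5| / √(16 + 9 + 1)
  = |-42| / √26
  = 42 / 5.099
  ≈ 8.237

8.237


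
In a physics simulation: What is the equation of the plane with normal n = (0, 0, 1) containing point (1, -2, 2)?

The plane through P with normal n = (a, b, c) satisfies n·(r - P) = 0,
i.e. ax + by + cz = a·x₀ + b·y₀ + c·z₀.
d = 0·1 + 0·(-2) + 1·2
  = 0 + 0 + 2
  = 2
Equation: z = 2

z = 2


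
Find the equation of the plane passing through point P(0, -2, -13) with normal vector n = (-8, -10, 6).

The plane through P with normal n = (a, b, c) satisfies n·(r - P) = 0,
i.e. ax + by + cz = a·x₀ + b·y₀ + c·z₀.
d = (-8)·0 + (-10)·(-2) + 6·(-13)
  = 0 + 20 - 78
  = -58
Equation: -8x - 10y + 6z = -58

-8x - 10y + 6z = -58


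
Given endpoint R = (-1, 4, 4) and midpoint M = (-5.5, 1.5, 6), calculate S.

S = 2M - R
  = (2·(-5.5) - (-1), 2·1.5 - 4, 2·6 - 4)
  = (-11 + 1, 3 - 4, 12 - 4)
  = (-10, -1, 8)

(-10, -1, 8)


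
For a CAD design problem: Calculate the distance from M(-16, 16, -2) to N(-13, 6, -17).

d = √[(x₂-x₁)² + (y₂-y₁)² + (z₂-z₁)²]
  = √[3² + (-10)² + (-15)²]
  = √[9 + 100 + 225]
  = √334
  ≈ 18.28

18.28


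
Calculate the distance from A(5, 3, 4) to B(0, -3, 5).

d = √[(x₂-x₁)² + (y₂-y₁)² + (z₂-z₁)²]
  = √[(-5)² + (-6)² + 1²]
  = √[25 + 36 + 1]
  = √62
  ≈ 7.874

7.874


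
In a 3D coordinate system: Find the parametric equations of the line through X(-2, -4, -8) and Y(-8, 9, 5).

Direction vector d = Y - X = (-8 + 2, 9 + 4, 5 + 8) = (-6, 13, 13)
Parametric form r = X + t·d:
x = -2 - 6t, y = -4 + 13t, z = -8 + 13t

x = -2 - 6t, y = -4 + 13t, z = -8 + 13t


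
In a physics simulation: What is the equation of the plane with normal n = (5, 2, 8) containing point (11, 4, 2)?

The plane through P with normal n = (a, b, c) satisfies n·(r - P) = 0,
i.e. ax + by + cz = a·x₀ + b·y₀ + c·z₀.
d = 5·11 + 2·4 + 8·2
  = 55 + 8 + 16
  = 79
Equation: 5x + 2y + 8z = 79

5x + 2y + 8z = 79


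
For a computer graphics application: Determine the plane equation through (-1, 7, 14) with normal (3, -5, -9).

The plane through P with normal n = (a, b, c) satisfies n·(r - P) = 0,
i.e. ax + by + cz = a·x₀ + b·y₀ + c·z₀.
d = 3·(-1) + (-5)·7 + (-9)·14
  = -3 - 35 - 126
  = -164
Equation: 3x - 5y - 9z = -164

3x - 5y - 9z = -164


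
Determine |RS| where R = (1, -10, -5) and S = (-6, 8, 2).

d = √[(x₂-x₁)² + (y₂-y₁)² + (z₂-z₁)²]
  = √[(-7)² + 18² + 7²]
  = √[49 + 324 + 49]
  = √422
  ≈ 20.54

20.54


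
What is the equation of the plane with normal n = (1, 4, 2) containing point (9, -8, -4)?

The plane through P with normal n = (a, b, c) satisfies n·(r - P) = 0,
i.e. ax + by + cz = a·x₀ + b·y₀ + c·z₀.
d = 1·9 + 4·(-8) + 2·(-4)
  = 9 - 32 - 8
  = -31
Equation: x + 4y + 2z = -31

x + 4y + 2z = -31


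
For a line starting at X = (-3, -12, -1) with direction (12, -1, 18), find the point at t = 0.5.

P(t) = X + t·d
  = (-3 + 12·0.5, -12 + (-1)·0.5, -1 + 18·0.5)
  = (-3 + 6, -12 - 0.5, -1 + 9)
  = (3, -12.5, 8)

(3, -12.5, 8)


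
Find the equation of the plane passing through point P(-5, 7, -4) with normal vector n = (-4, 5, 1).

The plane through P with normal n = (a, b, c) satisfies n·(r - P) = 0,
i.e. ax + by + cz = a·x₀ + b·y₀ + c·z₀.
d = (-4)·(-5) + 5·7 + 1·(-4)
  = 20 + 35 - 4
  = 51
Equation: -4x + 5y + z = 51

-4x + 5y + z = 51


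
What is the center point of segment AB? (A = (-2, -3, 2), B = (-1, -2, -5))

M = ((x₁+x₂)/2, (y₁+y₂)/2, (z₁+z₂)/2)
  = ((-2 - 1)/2, (-3 - 2)/2, (2 - 5)/2)
  = (-3/2, -5/2, -3/2)
  = (-1.5, -2.5, -1.5)

(-1.5, -2.5, -1.5)


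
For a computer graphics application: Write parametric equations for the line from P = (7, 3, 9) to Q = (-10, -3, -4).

Direction vector d = Q - P = (-10 - 7, -3 - 3, -4 - 9) = (-17, -6, -13)
Parametric form r = P + t·d:
x = 7 - 17t, y = 3 - 6t, z = 9 - 13t

x = 7 - 17t, y = 3 - 6t, z = 9 - 13t


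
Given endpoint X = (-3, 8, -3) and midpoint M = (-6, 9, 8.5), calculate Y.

Y = 2M - X
  = (2·(-6) - (-3), 2·9 - 8, 2·8.5 - (-3))
  = (-12 + 3, 18 - 8, 17 + 3)
  = (-9, 10, 20)

(-9, 10, 20)


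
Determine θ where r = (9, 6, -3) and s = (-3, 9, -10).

r·s = 9·(-3) + 6·9 + (-3)·(-10) = -27 + 54 + 30 = 57
|r| = √(9² + 6² + (-3)²) = √126 ≈ 11.22
|s| = √((-3)² + 9² + (-10)²) = √190 ≈ 13.78
cos θ = (r·s)/(|r||s|) = 57/(11.22·13.78) ≈ 0.3684
θ = arccos(0.3684) ≈ 68.38°

68.38°


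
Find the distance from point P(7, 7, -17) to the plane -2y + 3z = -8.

distance = |a·x₀ + b·y₀ + c·z₀ - d| / √(a² + b² + c²)
  = |0·7 + (-2)·7 + 3·(-17) - (-8)| / √(0² + (-2)² + 3²)
  = |0 - 14 - 51 + 8| / √(0 + 4 + 9)
  = |-57| / √13
  = 57 / 3.606
  ≈ 15.81

15.81


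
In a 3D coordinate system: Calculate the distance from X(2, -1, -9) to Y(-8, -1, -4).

d = √[(x₂-x₁)² + (y₂-y₁)² + (z₂-z₁)²]
  = √[(-10)² + 0² + 5²]
  = √[100 + 0 + 25]
  = √125
  ≈ 11.18

11.18


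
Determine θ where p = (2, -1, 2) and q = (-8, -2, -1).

p·q = 2·(-8) + (-1)·(-2) + 2·(-1) = -16 + 2 - 2 = -16
|p| = √(2² + (-1)² + 2²) = √9 ≈ 3
|q| = √((-8)² + (-2)² + (-1)²) = √69 ≈ 8.307
cos θ = (p·q)/(|p||q|) = -16/(3·8.307) ≈ -0.6421
θ = arccos(-0.6421) ≈ 129.9°

129.9°


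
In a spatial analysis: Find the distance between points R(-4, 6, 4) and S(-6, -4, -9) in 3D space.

d = √[(x₂-x₁)² + (y₂-y₁)² + (z₂-z₁)²]
  = √[(-2)² + (-10)² + (-13)²]
  = √[4 + 100 + 169]
  = √273
  ≈ 16.52

16.52


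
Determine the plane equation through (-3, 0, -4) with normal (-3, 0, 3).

The plane through P with normal n = (a, b, c) satisfies n·(r - P) = 0,
i.e. ax + by + cz = a·x₀ + b·y₀ + c·z₀.
d = (-3)·(-3) + 0·0 + 3·(-4)
  = 9 + 0 - 12
  = -3
Equation: -3x + 3z = -3

-3x + 3z = -3


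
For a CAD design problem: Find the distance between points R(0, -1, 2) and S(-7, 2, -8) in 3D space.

d = √[(x₂-x₁)² + (y₂-y₁)² + (z₂-z₁)²]
  = √[(-7)² + 3² + (-10)²]
  = √[49 + 9 + 100]
  = √158
  ≈ 12.57

12.57


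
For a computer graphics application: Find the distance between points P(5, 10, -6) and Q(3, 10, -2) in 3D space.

d = √[(x₂-x₁)² + (y₂-y₁)² + (z₂-z₁)²]
  = √[(-2)² + 0² + 4²]
  = √[4 + 0 + 16]
  = √20
  ≈ 4.472

4.472


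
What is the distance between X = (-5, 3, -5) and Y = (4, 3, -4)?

d = √[(x₂-x₁)² + (y₂-y₁)² + (z₂-z₁)²]
  = √[9² + 0² + 1²]
  = √[81 + 0 + 1]
  = √82
  ≈ 9.055

9.055


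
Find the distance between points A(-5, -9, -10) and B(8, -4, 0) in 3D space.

d = √[(x₂-x₁)² + (y₂-y₁)² + (z₂-z₁)²]
  = √[13² + 5² + 10²]
  = √[169 + 25 + 100]
  = √294
  ≈ 17.15

17.15


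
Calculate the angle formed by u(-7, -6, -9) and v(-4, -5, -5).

u·v = (-7)·(-4) + (-6)·(-5) + (-9)·(-5) = 28 + 30 + 45 = 103
|u| = √((-7)² + (-6)² + (-9)²) = √166 ≈ 12.88
|v| = √((-4)² + (-5)² + (-5)²) = √66 ≈ 8.124
cos θ = (u·v)/(|u||v|) = 103/(12.88·8.124) ≈ 0.984
θ = arccos(0.984) ≈ 10.25°

10.25°


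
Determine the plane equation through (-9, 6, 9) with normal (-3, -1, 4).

The plane through P with normal n = (a, b, c) satisfies n·(r - P) = 0,
i.e. ax + by + cz = a·x₀ + b·y₀ + c·z₀.
d = (-3)·(-9) + (-1)·6 + 4·9
  = 27 - 6 + 36
  = 57
Equation: -3x - y + 4z = 57

-3x - y + 4z = 57


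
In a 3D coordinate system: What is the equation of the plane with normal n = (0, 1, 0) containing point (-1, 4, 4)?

The plane through P with normal n = (a, b, c) satisfies n·(r - P) = 0,
i.e. ax + by + cz = a·x₀ + b·y₀ + c·z₀.
d = 0·(-1) + 1·4 + 0·4
  = 0 + 4 + 0
  = 4
Equation: y = 4

y = 4


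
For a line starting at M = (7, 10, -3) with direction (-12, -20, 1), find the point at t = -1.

P(t) = M + t·d
  = (7 + (-12)·(-1), 10 + (-20)·(-1), -3 + 1·(-1))
  = (7 + 12, 10 + 20, -3 - 1)
  = (19, 30, -4)

(19, 30, -4)


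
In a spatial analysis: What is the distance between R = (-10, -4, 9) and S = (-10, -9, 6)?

d = √[(x₂-x₁)² + (y₂-y₁)² + (z₂-z₁)²]
  = √[0² + (-5)² + (-3)²]
  = √[0 + 25 + 9]
  = √34
  ≈ 5.831

5.831


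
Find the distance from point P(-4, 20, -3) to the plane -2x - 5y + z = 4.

distance = |a·x₀ + b·y₀ + c·z₀ - d| / √(a² + b² + c²)
  = |(-2)·(-4) + (-5)·20 + 1·(-3) - 4| / √((-2)² + (-5)² + 1²)
  = |8 - 100 - 3 - 4| / √(4 + 25 + 1)
  = |-99| / √30
  = 99 / 5.477
  ≈ 18.07

18.07


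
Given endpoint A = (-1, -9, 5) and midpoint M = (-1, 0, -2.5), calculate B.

B = 2M - A
  = (2·(-1) - (-1), 2·0 - (-9), 2·(-2.5) - 5)
  = (-2 + 1, 0 + 9, -5 - 5)
  = (-1, 9, -10)

(-1, 9, -10)


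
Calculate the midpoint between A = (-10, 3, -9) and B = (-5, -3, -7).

M = ((x₁+x₂)/2, (y₁+y₂)/2, (z₁+z₂)/2)
  = ((-10 - 5)/2, (3 - 3)/2, (-9 - 7)/2)
  = (-15/2, 0/2, -16/2)
  = (-7.5, 0, -8)

(-7.5, 0, -8)


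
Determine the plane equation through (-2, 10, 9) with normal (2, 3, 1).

The plane through P with normal n = (a, b, c) satisfies n·(r - P) = 0,
i.e. ax + by + cz = a·x₀ + b·y₀ + c·z₀.
d = 2·(-2) + 3·10 + 1·9
  = -4 + 30 + 9
  = 35
Equation: 2x + 3y + z = 35

2x + 3y + z = 35


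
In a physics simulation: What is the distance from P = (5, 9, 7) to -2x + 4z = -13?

distance = |a·x₀ + b·y₀ + c·z₀ - d| / √(a² + b² + c²)
  = |(-2)·5 + 0·9 + 4·7 - (-13)| / √((-2)² + 0² + 4²)
  = |-10 + 0 + 28 + 13| / √(4 + 0 + 16)
  = |31| / √20
  = 31 / 4.472
  ≈ 6.932

6.932


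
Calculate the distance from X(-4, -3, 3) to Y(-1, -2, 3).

d = √[(x₂-x₁)² + (y₂-y₁)² + (z₂-z₁)²]
  = √[3² + 1² + 0²]
  = √[9 + 1 + 0]
  = √10
  ≈ 3.162

3.162


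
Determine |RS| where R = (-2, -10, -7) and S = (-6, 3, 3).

d = √[(x₂-x₁)² + (y₂-y₁)² + (z₂-z₁)²]
  = √[(-4)² + 13² + 10²]
  = √[16 + 169 + 100]
  = √285
  ≈ 16.88

16.88


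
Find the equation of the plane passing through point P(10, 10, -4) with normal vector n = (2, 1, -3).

The plane through P with normal n = (a, b, c) satisfies n·(r - P) = 0,
i.e. ax + by + cz = a·x₀ + b·y₀ + c·z₀.
d = 2·10 + 1·10 + (-3)·(-4)
  = 20 + 10 + 12
  = 42
Equation: 2x + y - 3z = 42

2x + y - 3z = 42


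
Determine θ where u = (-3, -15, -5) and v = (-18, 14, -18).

u·v = (-3)·(-18) + (-15)·14 + (-5)·(-18) = 54 - 210 + 90 = -66
|u| = √((-3)² + (-15)² + (-5)²) = √259 ≈ 16.09
|v| = √((-18)² + 14² + (-18)²) = √844 ≈ 29.05
cos θ = (u·v)/(|u||v|) = -66/(16.09·29.05) ≈ -0.1412
θ = arccos(-0.1412) ≈ 98.12°

98.12°


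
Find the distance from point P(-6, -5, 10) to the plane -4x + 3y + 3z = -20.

distance = |a·x₀ + b·y₀ + c·z₀ - d| / √(a² + b² + c²)
  = |(-4)·(-6) + 3·(-5) + 3·10 - (-20)| / √((-4)² + 3² + 3²)
  = |24 - 15 + 30 + 20| / √(16 + 9 + 9)
  = |59| / √34
  = 59 / 5.831
  ≈ 10.12

10.12


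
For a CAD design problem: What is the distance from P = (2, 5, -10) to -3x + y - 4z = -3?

distance = |a·x₀ + b·y₀ + c·z₀ - d| / √(a² + b² + c²)
  = |(-3)·2 + 1·5 + (-4)·(-10) - (-3)| / √((-3)² + 1² + (-4)²)
  = |-6 + 5 + 40 + 3| / √(9 + 1 + 16)
  = |42| / √26
  = 42 / 5.099
  ≈ 8.237

8.237


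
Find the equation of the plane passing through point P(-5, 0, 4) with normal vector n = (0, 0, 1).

The plane through P with normal n = (a, b, c) satisfies n·(r - P) = 0,
i.e. ax + by + cz = a·x₀ + b·y₀ + c·z₀.
d = 0·(-5) + 0·0 + 1·4
  = 0 + 0 + 4
  = 4
Equation: z = 4

z = 4


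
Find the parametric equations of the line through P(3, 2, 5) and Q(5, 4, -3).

Direction vector d = Q - P = (5 - 3, 4 - 2, -3 - 5) = (2, 2, -8)
Parametric form r = P + t·d:
x = 3 + 2t, y = 2 + 2t, z = 5 - 8t

x = 3 + 2t, y = 2 + 2t, z = 5 - 8t


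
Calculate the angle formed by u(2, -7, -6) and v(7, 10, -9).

u·v = 2·7 + (-7)·10 + (-6)·(-9) = 14 - 70 + 54 = -2
|u| = √(2² + (-7)² + (-6)²) = √89 ≈ 9.434
|v| = √(7² + 10² + (-9)²) = √230 ≈ 15.17
cos θ = (u·v)/(|u||v|) = -2/(9.434·15.17) ≈ -0.01398
θ = arccos(-0.01398) ≈ 90.8°

90.8°


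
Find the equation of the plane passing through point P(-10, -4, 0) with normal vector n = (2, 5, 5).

The plane through P with normal n = (a, b, c) satisfies n·(r - P) = 0,
i.e. ax + by + cz = a·x₀ + b·y₀ + c·z₀.
d = 2·(-10) + 5·(-4) + 5·0
  = -20 - 20 + 0
  = -40
Equation: 2x + 5y + 5z = -40

2x + 5y + 5z = -40


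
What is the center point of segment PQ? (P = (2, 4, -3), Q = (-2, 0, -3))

M = ((x₁+x₂)/2, (y₁+y₂)/2, (z₁+z₂)/2)
  = ((2 - 2)/2, (4 + 0)/2, (-3 - 3)/2)
  = (0/2, 4/2, -6/2)
  = (0, 2, -3)

(0, 2, -3)


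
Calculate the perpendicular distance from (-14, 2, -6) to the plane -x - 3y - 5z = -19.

distance = |a·x₀ + b·y₀ + c·z₀ - d| / √(a² + b² + c²)
  = |(-1)·(-14) + (-3)·2 + (-5)·(-6) - (-19)| / √((-1)² + (-3)² + (-5)²)
  = |14 - 6 + 30 + 19| / √(1 + 9 + 25)
  = |57| / √35
  = 57 / 5.916
  ≈ 9.635

9.635


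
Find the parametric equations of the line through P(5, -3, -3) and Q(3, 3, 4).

Direction vector d = Q - P = (3 - 5, 3 + 3, 4 + 3) = (-2, 6, 7)
Parametric form r = P + t·d:
x = 5 - 2t, y = -3 + 6t, z = -3 + 7t

x = 5 - 2t, y = -3 + 6t, z = -3 + 7t


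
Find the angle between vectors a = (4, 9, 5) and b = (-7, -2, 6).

a·b = 4·(-7) + 9·(-2) + 5·6 = -28 - 18 + 30 = -16
|a| = √(4² + 9² + 5²) = √122 ≈ 11.05
|b| = √((-7)² + (-2)² + 6²) = √89 ≈ 9.434
cos θ = (a·b)/(|a||b|) = -16/(11.05·9.434) ≈ -0.1535
θ = arccos(-0.1535) ≈ 98.83°

98.83°


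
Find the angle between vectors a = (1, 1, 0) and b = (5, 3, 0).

a·b = 1·5 + 1·3 + 0·0 = 5 + 3 + 0 = 8
|a| = √(1² + 1² + 0²) = √2 ≈ 1.414
|b| = √(5² + 3² + 0²) = √34 ≈ 5.831
cos θ = (a·b)/(|a||b|) = 8/(1.414·5.831) ≈ 0.9701
θ = arccos(0.9701) ≈ 14.04°

14.04°


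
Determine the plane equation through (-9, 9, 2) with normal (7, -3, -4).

The plane through P with normal n = (a, b, c) satisfies n·(r - P) = 0,
i.e. ax + by + cz = a·x₀ + b·y₀ + c·z₀.
d = 7·(-9) + (-3)·9 + (-4)·2
  = -63 - 27 - 8
  = -98
Equation: 7x - 3y - 4z = -98

7x - 3y - 4z = -98


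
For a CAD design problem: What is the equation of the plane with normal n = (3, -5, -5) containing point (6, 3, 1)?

The plane through P with normal n = (a, b, c) satisfies n·(r - P) = 0,
i.e. ax + by + cz = a·x₀ + b·y₀ + c·z₀.
d = 3·6 + (-5)·3 + (-5)·1
  = 18 - 15 - 5
  = -2
Equation: 3x - 5y - 5z = -2

3x - 5y - 5z = -2


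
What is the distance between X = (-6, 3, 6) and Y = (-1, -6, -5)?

d = √[(x₂-x₁)² + (y₂-y₁)² + (z₂-z₁)²]
  = √[5² + (-9)² + (-11)²]
  = √[25 + 81 + 121]
  = √227
  ≈ 15.07

15.07


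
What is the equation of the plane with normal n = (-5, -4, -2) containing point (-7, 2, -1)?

The plane through P with normal n = (a, b, c) satisfies n·(r - P) = 0,
i.e. ax + by + cz = a·x₀ + b·y₀ + c·z₀.
d = (-5)·(-7) + (-4)·2 + (-2)·(-1)
  = 35 - 8 + 2
  = 29
Equation: -5x - 4y - 2z = 29

-5x - 4y - 2z = 29


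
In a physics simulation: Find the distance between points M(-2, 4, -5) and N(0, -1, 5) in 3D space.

d = √[(x₂-x₁)² + (y₂-y₁)² + (z₂-z₁)²]
  = √[2² + (-5)² + 10²]
  = √[4 + 25 + 100]
  = √129
  ≈ 11.36

11.36


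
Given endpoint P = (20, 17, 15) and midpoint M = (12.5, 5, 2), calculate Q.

Q = 2M - P
  = (2·12.5 - 20, 2·5 - 17, 2·2 - 15)
  = (25 - 20, 10 - 17, 4 - 15)
  = (5, -7, -11)

(5, -7, -11)


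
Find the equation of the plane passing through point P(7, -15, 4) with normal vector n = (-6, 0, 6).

The plane through P with normal n = (a, b, c) satisfies n·(r - P) = 0,
i.e. ax + by + cz = a·x₀ + b·y₀ + c·z₀.
d = (-6)·7 + 0·(-15) + 6·4
  = -42 + 0 + 24
  = -18
Equation: -6x + 6z = -18

-6x + 6z = -18


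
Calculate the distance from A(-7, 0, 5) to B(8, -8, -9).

d = √[(x₂-x₁)² + (y₂-y₁)² + (z₂-z₁)²]
  = √[15² + (-8)² + (-14)²]
  = √[225 + 64 + 196]
  = √485
  ≈ 22.02

22.02


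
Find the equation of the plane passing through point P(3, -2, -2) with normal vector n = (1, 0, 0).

The plane through P with normal n = (a, b, c) satisfies n·(r - P) = 0,
i.e. ax + by + cz = a·x₀ + b·y₀ + c·z₀.
d = 1·3 + 0·(-2) + 0·(-2)
  = 3 + 0 + 0
  = 3
Equation: x = 3

x = 3


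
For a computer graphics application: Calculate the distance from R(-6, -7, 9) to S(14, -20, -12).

d = √[(x₂-x₁)² + (y₂-y₁)² + (z₂-z₁)²]
  = √[20² + (-13)² + (-21)²]
  = √[400 + 169 + 441]
  = √1010
  ≈ 31.78

31.78


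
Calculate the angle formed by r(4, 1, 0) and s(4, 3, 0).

r·s = 4·4 + 1·3 + 0·0 = 16 + 3 + 0 = 19
|r| = √(4² + 1² + 0²) = √17 ≈ 4.123
|s| = √(4² + 3² + 0²) = √25 ≈ 5
cos θ = (r·s)/(|r||s|) = 19/(4.123·5) ≈ 0.9216
θ = arccos(0.9216) ≈ 22.83°

22.83°


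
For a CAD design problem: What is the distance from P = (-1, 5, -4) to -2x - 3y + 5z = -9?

distance = |a·x₀ + b·y₀ + c·z₀ - d| / √(a² + b² + c²)
  = |(-2)·(-1) + (-3)·5 + 5·(-4) - (-9)| / √((-2)² + (-3)² + 5²)
  = |2 - 15 - 20 + 9| / √(4 + 9 + 25)
  = |-24| / √38
  = 24 / 6.164
  ≈ 3.893

3.893


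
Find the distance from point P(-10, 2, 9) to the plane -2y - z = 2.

distance = |a·x₀ + b·y₀ + c·z₀ - d| / √(a² + b² + c²)
  = |0·(-10) + (-2)·2 + (-1)·9 - 2| / √(0² + (-2)² + (-1)²)
  = |0 - 4 - 9 - 2| / √(0 + 4 + 1)
  = |-15| / √5
  = 15 / 2.236
  ≈ 6.708

6.708


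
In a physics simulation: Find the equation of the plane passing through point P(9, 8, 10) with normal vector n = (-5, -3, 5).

The plane through P with normal n = (a, b, c) satisfies n·(r - P) = 0,
i.e. ax + by + cz = a·x₀ + b·y₀ + c·z₀.
d = (-5)·9 + (-3)·8 + 5·10
  = -45 - 24 + 50
  = -19
Equation: -5x - 3y + 5z = -19

-5x - 3y + 5z = -19


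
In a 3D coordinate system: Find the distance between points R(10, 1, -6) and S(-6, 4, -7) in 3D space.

d = √[(x₂-x₁)² + (y₂-y₁)² + (z₂-z₁)²]
  = √[(-16)² + 3² + (-1)²]
  = √[256 + 9 + 1]
  = √266
  ≈ 16.31

16.31


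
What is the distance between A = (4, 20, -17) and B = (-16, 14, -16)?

d = √[(x₂-x₁)² + (y₂-y₁)² + (z₂-z₁)²]
  = √[(-20)² + (-6)² + 1²]
  = √[400 + 36 + 1]
  = √437
  ≈ 20.9

20.9


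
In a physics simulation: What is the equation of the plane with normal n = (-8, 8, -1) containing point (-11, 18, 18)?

The plane through P with normal n = (a, b, c) satisfies n·(r - P) = 0,
i.e. ax + by + cz = a·x₀ + b·y₀ + c·z₀.
d = (-8)·(-11) + 8·18 + (-1)·18
  = 88 + 144 - 18
  = 214
Equation: -8x + 8y - z = 214

-8x + 8y - z = 214


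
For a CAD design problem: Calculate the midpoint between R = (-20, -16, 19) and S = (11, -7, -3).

M = ((x₁+x₂)/2, (y₁+y₂)/2, (z₁+z₂)/2)
  = ((-20 + 11)/2, (-16 - 7)/2, (19 - 3)/2)
  = (-9/2, -23/2, 16/2)
  = (-4.5, -11.5, 8)

(-4.5, -11.5, 8)


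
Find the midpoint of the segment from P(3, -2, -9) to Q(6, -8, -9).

M = ((x₁+x₂)/2, (y₁+y₂)/2, (z₁+z₂)/2)
  = ((3 + 6)/2, (-2 - 8)/2, (-9 - 9)/2)
  = (9/2, -10/2, -18/2)
  = (4.5, -5, -9)

(4.5, -5, -9)


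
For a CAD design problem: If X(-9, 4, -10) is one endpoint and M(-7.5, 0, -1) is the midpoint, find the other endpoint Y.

Y = 2M - X
  = (2·(-7.5) - (-9), 2·0 - 4, 2·(-1) - (-10))
  = (-15 + 9, 0 - 4, -2 + 10)
  = (-6, -4, 8)

(-6, -4, 8)


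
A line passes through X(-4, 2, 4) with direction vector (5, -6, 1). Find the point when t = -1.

P(t) = X + t·d
  = (-4 + 5·(-1), 2 + (-6)·(-1), 4 + 1·(-1))
  = (-4 - 5, 2 + 6, 4 - 1)
  = (-9, 8, 3)

(-9, 8, 3)


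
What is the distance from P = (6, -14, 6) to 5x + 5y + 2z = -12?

distance = |a·x₀ + b·y₀ + c·z₀ - d| / √(a² + b² + c²)
  = |5·6 + 5·(-14) + 2·6 - (-12)| / √(5² + 5² + 2²)
  = |30 - 70 + 12 + 12| / √(25 + 25 + 4)
  = |-16| / √54
  = 16 / 7.348
  ≈ 2.177

2.177


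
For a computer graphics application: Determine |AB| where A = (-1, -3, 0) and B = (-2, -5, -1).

d = √[(x₂-x₁)² + (y₂-y₁)² + (z₂-z₁)²]
  = √[(-1)² + (-2)² + (-1)²]
  = √[1 + 4 + 1]
  = √6
  ≈ 2.449

2.449


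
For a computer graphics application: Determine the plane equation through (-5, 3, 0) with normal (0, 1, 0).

The plane through P with normal n = (a, b, c) satisfies n·(r - P) = 0,
i.e. ax + by + cz = a·x₀ + b·y₀ + c·z₀.
d = 0·(-5) + 1·3 + 0·0
  = 0 + 3 + 0
  = 3
Equation: y = 3

y = 3


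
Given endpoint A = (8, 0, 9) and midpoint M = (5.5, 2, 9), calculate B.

B = 2M - A
  = (2·5.5 - 8, 2·2 - 0, 2·9 - 9)
  = (11 - 8, 4 + 0, 18 - 9)
  = (3, 4, 9)

(3, 4, 9)


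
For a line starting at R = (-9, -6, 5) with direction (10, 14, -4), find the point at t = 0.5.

P(t) = R + t·d
  = (-9 + 10·0.5, -6 + 14·0.5, 5 + (-4)·0.5)
  = (-9 + 5, -6 + 7, 5 - 2)
  = (-4, 1, 3)

(-4, 1, 3)


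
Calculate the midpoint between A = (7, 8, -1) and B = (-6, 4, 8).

M = ((x₁+x₂)/2, (y₁+y₂)/2, (z₁+z₂)/2)
  = ((7 - 6)/2, (8 + 4)/2, (-1 + 8)/2)
  = (1/2, 12/2, 7/2)
  = (0.5, 6, 3.5)

(0.5, 6, 3.5)


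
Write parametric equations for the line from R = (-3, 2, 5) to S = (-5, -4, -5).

Direction vector d = S - R = (-5 + 3, -4 - 2, -5 - 5) = (-2, -6, -10)
Parametric form r = R + t·d:
x = -3 - 2t, y = 2 - 6t, z = 5 - 10t

x = -3 - 2t, y = 2 - 6t, z = 5 - 10t


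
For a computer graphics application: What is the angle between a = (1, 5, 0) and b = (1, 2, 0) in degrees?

a·b = 1·1 + 5·2 + 0·0 = 1 + 10 + 0 = 11
|a| = √(1² + 5² + 0²) = √26 ≈ 5.099
|b| = √(1² + 2² + 0²) = √5 ≈ 2.236
cos θ = (a·b)/(|a||b|) = 11/(5.099·2.236) ≈ 0.9648
θ = arccos(0.9648) ≈ 15.26°

15.26°


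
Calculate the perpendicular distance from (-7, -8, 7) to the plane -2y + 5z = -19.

distance = |a·x₀ + b·y₀ + c·z₀ - d| / √(a² + b² + c²)
  = |0·(-7) + (-2)·(-8) + 5·7 - (-19)| / √(0² + (-2)² + 5²)
  = |0 + 16 + 35 + 19| / √(0 + 4 + 25)
  = |70| / √29
  = 70 / 5.385
  ≈ 13

13


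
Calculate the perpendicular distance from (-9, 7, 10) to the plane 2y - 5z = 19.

distance = |a·x₀ + b·y₀ + c·z₀ - d| / √(a² + b² + c²)
  = |0·(-9) + 2·7 + (-5)·10 - 19| / √(0² + 2² + (-5)²)
  = |0 + 14 - 50 - 19| / √(0 + 4 + 25)
  = |-55| / √29
  = 55 / 5.385
  ≈ 10.21

10.21


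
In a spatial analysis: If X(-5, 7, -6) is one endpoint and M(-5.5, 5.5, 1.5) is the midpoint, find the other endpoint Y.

Y = 2M - X
  = (2·(-5.5) - (-5), 2·5.5 - 7, 2·1.5 - (-6))
  = (-11 + 5, 11 - 7, 3 + 6)
  = (-6, 4, 9)

(-6, 4, 9)


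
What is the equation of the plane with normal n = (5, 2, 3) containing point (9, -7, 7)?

The plane through P with normal n = (a, b, c) satisfies n·(r - P) = 0,
i.e. ax + by + cz = a·x₀ + b·y₀ + c·z₀.
d = 5·9 + 2·(-7) + 3·7
  = 45 - 14 + 21
  = 52
Equation: 5x + 2y + 3z = 52

5x + 2y + 3z = 52


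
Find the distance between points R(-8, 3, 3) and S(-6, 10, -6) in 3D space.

d = √[(x₂-x₁)² + (y₂-y₁)² + (z₂-z₁)²]
  = √[2² + 7² + (-9)²]
  = √[4 + 49 + 81]
  = √134
  ≈ 11.58

11.58


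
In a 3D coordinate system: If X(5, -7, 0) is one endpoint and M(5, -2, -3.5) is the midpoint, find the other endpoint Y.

Y = 2M - X
  = (2·5 - 5, 2·(-2) - (-7), 2·(-3.5) - 0)
  = (10 - 5, -4 + 7, -7 + 0)
  = (5, 3, -7)

(5, 3, -7)


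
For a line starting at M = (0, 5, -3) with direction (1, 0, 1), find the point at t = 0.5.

P(t) = M + t·d
  = (0 + 1·0.5, 5 + 0·0.5, -3 + 1·0.5)
  = (0 + 0.5, 5 + 0, -3 + 0.5)
  = (0.5, 5, -2.5)

(0.5, 5, -2.5)


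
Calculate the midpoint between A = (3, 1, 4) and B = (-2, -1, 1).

M = ((x₁+x₂)/2, (y₁+y₂)/2, (z₁+z₂)/2)
  = ((3 - 2)/2, (1 - 1)/2, (4 + 1)/2)
  = (1/2, 0/2, 5/2)
  = (0.5, 0, 2.5)

(0.5, 0, 2.5)


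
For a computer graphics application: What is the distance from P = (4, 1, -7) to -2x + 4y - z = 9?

distance = |a·x₀ + b·y₀ + c·z₀ - d| / √(a² + b² + c²)
  = |(-2)·4 + 4·1 + (-1)·(-7) - 9| / √((-2)² + 4² + (-1)²)
  = |-8 + 4 + 7 - 9| / √(4 + 16 + 1)
  = |-6| / √21
  = 6 / 4.583
  ≈ 1.309

1.309


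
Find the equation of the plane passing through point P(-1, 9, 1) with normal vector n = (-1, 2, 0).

The plane through P with normal n = (a, b, c) satisfies n·(r - P) = 0,
i.e. ax + by + cz = a·x₀ + b·y₀ + c·z₀.
d = (-1)·(-1) + 2·9 + 0·1
  = 1 + 18 + 0
  = 19
Equation: -x + 2y = 19

-x + 2y = 19


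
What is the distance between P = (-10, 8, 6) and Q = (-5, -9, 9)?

d = √[(x₂-x₁)² + (y₂-y₁)² + (z₂-z₁)²]
  = √[5² + (-17)² + 3²]
  = √[25 + 289 + 9]
  = √323
  ≈ 17.97

17.97


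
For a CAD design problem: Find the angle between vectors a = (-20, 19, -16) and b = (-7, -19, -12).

a·b = (-20)·(-7) + 19·(-19) + (-16)·(-12) = 140 - 361 + 192 = -29
|a| = √((-20)² + 19² + (-16)²) = √1017 ≈ 31.89
|b| = √((-7)² + (-19)² + (-12)²) = √554 ≈ 23.54
cos θ = (a·b)/(|a||b|) = -29/(31.89·23.54) ≈ -0.03864
θ = arccos(-0.03864) ≈ 92.21°

92.21°


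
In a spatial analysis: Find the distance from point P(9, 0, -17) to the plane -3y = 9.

distance = |a·x₀ + b·y₀ + c·z₀ - d| / √(a² + b² + c²)
  = |0·9 + (-3)·0 + 0·(-17) - 9| / √(0² + (-3)² + 0²)
  = |0 + 0 + 0 - 9| / √(0 + 9 + 0)
  = |-9| / √9
  = 9 / 3
  ≈ 3

3


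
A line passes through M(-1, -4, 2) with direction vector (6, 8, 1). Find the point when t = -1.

P(t) = M + t·d
  = (-1 + 6·(-1), -4 + 8·(-1), 2 + 1·(-1))
  = (-1 - 6, -4 - 8, 2 - 1)
  = (-7, -12, 1)

(-7, -12, 1)


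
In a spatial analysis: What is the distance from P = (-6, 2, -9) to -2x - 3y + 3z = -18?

distance = |a·x₀ + b·y₀ + c·z₀ - d| / √(a² + b² + c²)
  = |(-2)·(-6) + (-3)·2 + 3·(-9) - (-18)| / √((-2)² + (-3)² + 3²)
  = |12 - 6 - 27 + 18| / √(4 + 9 + 9)
  = |-3| / √22
  = 3 / 4.69
  ≈ 0.6396

0.6396


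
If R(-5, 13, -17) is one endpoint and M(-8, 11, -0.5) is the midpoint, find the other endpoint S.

S = 2M - R
  = (2·(-8) - (-5), 2·11 - 13, 2·(-0.5) - (-17))
  = (-16 + 5, 22 - 13, -1 + 17)
  = (-11, 9, 16)

(-11, 9, 16)


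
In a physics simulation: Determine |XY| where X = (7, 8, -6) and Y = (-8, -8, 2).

d = √[(x₂-x₁)² + (y₂-y₁)² + (z₂-z₁)²]
  = √[(-15)² + (-16)² + 8²]
  = √[225 + 256 + 64]
  = √545
  ≈ 23.35

23.35


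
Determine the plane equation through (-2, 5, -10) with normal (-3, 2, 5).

The plane through P with normal n = (a, b, c) satisfies n·(r - P) = 0,
i.e. ax + by + cz = a·x₀ + b·y₀ + c·z₀.
d = (-3)·(-2) + 2·5 + 5·(-10)
  = 6 + 10 - 50
  = -34
Equation: -3x + 2y + 5z = -34

-3x + 2y + 5z = -34


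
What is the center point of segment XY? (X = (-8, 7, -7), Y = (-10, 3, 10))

M = ((x₁+x₂)/2, (y₁+y₂)/2, (z₁+z₂)/2)
  = ((-8 - 10)/2, (7 + 3)/2, (-7 + 10)/2)
  = (-18/2, 10/2, 3/2)
  = (-9, 5, 1.5)

(-9, 5, 1.5)


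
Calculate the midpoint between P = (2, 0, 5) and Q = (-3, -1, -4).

M = ((x₁+x₂)/2, (y₁+y₂)/2, (z₁+z₂)/2)
  = ((2 - 3)/2, (0 - 1)/2, (5 - 4)/2)
  = (-1/2, -1/2, 1/2)
  = (-0.5, -0.5, 0.5)

(-0.5, -0.5, 0.5)


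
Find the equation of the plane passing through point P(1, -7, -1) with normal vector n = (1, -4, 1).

The plane through P with normal n = (a, b, c) satisfies n·(r - P) = 0,
i.e. ax + by + cz = a·x₀ + b·y₀ + c·z₀.
d = 1·1 + (-4)·(-7) + 1·(-1)
  = 1 + 28 - 1
  = 28
Equation: x - 4y + z = 28

x - 4y + z = 28


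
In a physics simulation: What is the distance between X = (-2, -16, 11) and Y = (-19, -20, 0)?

d = √[(x₂-x₁)² + (y₂-y₁)² + (z₂-z₁)²]
  = √[(-17)² + (-4)² + (-11)²]
  = √[289 + 16 + 121]
  = √426
  ≈ 20.64

20.64


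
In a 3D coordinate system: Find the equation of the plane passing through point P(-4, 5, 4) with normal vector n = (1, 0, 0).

The plane through P with normal n = (a, b, c) satisfies n·(r - P) = 0,
i.e. ax + by + cz = a·x₀ + b·y₀ + c·z₀.
d = 1·(-4) + 0·5 + 0·4
  = -4 + 0 + 0
  = -4
Equation: x = -4

x = -4


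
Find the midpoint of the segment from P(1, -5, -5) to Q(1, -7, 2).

M = ((x₁+x₂)/2, (y₁+y₂)/2, (z₁+z₂)/2)
  = ((1 + 1)/2, (-5 - 7)/2, (-5 + 2)/2)
  = (2/2, -12/2, -3/2)
  = (1, -6, -1.5)

(1, -6, -1.5)


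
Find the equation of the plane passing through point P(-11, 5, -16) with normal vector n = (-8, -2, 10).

The plane through P with normal n = (a, b, c) satisfies n·(r - P) = 0,
i.e. ax + by + cz = a·x₀ + b·y₀ + c·z₀.
d = (-8)·(-11) + (-2)·5 + 10·(-16)
  = 88 - 10 - 160
  = -82
Equation: -8x - 2y + 10z = -82

-8x - 2y + 10z = -82


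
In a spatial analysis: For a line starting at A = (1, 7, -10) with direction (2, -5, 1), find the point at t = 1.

P(t) = A + t·d
  = (1 + 2·1, 7 + (-5)·1, -10 + 1·1)
  = (1 + 2, 7 - 5, -10 + 1)
  = (3, 2, -9)

(3, 2, -9)


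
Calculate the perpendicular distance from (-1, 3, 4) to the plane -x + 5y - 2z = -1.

distance = |a·x₀ + b·y₀ + c·z₀ - d| / √(a² + b² + c²)
  = |(-1)·(-1) + 5·3 + (-2)·4 - (-1)| / √((-1)² + 5² + (-2)²)
  = |1 + 15 - 8 + 1| / √(1 + 25 + 4)
  = |9| / √30
  = 9 / 5.477
  ≈ 1.643

1.643


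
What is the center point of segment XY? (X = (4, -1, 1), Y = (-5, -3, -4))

M = ((x₁+x₂)/2, (y₁+y₂)/2, (z₁+z₂)/2)
  = ((4 - 5)/2, (-1 - 3)/2, (1 - 4)/2)
  = (-1/2, -4/2, -3/2)
  = (-0.5, -2, -1.5)

(-0.5, -2, -1.5)


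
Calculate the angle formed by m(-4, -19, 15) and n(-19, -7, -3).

m·n = (-4)·(-19) + (-19)·(-7) + 15·(-3) = 76 + 133 - 45 = 164
|m| = √((-4)² + (-19)² + 15²) = √602 ≈ 24.54
|n| = √((-19)² + (-7)² + (-3)²) = √419 ≈ 20.47
cos θ = (m·n)/(|m||n|) = 164/(24.54·20.47) ≈ 0.3265
θ = arccos(0.3265) ≈ 70.94°

70.94°


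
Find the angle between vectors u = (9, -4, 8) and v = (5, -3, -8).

u·v = 9·5 + (-4)·(-3) + 8·(-8) = 45 + 12 - 64 = -7
|u| = √(9² + (-4)² + 8²) = √161 ≈ 12.69
|v| = √(5² + (-3)² + (-8)²) = √98 ≈ 9.899
cos θ = (u·v)/(|u||v|) = -7/(12.69·9.899) ≈ -0.05573
θ = arccos(-0.05573) ≈ 93.19°

93.19°


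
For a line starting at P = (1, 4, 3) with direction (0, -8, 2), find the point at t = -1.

P(t) = P + t·d
  = (1 + 0·(-1), 4 + (-8)·(-1), 3 + 2·(-1))
  = (1 + 0, 4 + 8, 3 - 2)
  = (1, 12, 1)

(1, 12, 1)
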